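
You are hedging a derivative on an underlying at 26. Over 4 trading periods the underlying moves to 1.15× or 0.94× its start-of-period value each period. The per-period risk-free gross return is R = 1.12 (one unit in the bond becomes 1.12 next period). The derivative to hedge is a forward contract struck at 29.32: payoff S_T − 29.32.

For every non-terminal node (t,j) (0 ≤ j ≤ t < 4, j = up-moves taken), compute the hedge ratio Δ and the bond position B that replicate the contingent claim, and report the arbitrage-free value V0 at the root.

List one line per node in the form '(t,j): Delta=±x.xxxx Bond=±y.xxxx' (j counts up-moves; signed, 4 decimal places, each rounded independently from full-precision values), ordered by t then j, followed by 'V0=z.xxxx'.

Risk-neutral probability p* = (R−d)/(u−d) = (1.12−0.94)/(1.15−0.94) = 0.8571.
At expiry t=4: V(4,0)=-9.0205, V(4,1)=-4.4855, V(4,2)=1.0626, V(4,3)=7.8502, V(4,4)=16.1542
  t=3,j=0: stock 21.5952 → up 24.8345 (V=-4.4855), down 20.2995 (V=-9.0205). Price -4.5834; hedge Δ=1.0000, bond B=-26.1786.
  t=3,j=1: stock 26.4196 → up 30.3826 (V=1.0626), down 24.8345 (V=-4.4855). Price 0.2411; hedge Δ=1.0000, bond B=-26.1786.
  t=3,j=2: stock 32.3219 → up 37.1702 (V=7.8502), down 30.3826 (V=1.0626). Price 6.1433; hedge Δ=1.0000, bond B=-26.1786.
  t=3,j=3: stock 39.5427 → up 45.4742 (V=16.1542), down 37.1702 (V=7.8502). Price 13.3642; hedge Δ=1.0000, bond B=-26.1786.
  t=2,j=0: stock 22.9736 → up 26.4196 (V=0.2411), down 21.5952 (V=-4.5834). Price -0.4001; hedge Δ=1.0000, bond B=-23.3737.
  t=2,j=1: stock 28.1060 → up 32.3219 (V=6.1433), down 26.4196 (V=0.2411). Price 4.7323; hedge Δ=1.0000, bond B=-23.3737.
  t=2,j=2: stock 34.3850 → up 39.5427 (V=13.3642), down 32.3219 (V=6.1433). Price 11.0113; hedge Δ=1.0000, bond B=-23.3737.
  t=1,j=0: stock 24.4400 → up 28.1060 (V=4.7323), down 22.9736 (V=-0.4001). Price 3.5706; hedge Δ=1.0000, bond B=-20.8694.
  t=1,j=1: stock 29.9000 → up 34.3850 (V=11.0113), down 28.1060 (V=4.7323). Price 9.0306; hedge Δ=1.0000, bond B=-20.8694.
  t=0,j=0: stock 26.0000 → up 29.9000 (V=9.0306), down 24.4400 (V=3.5706). Price 7.3666; hedge Δ=1.0000, bond B=-18.6334.
Each (Δ,B) replicates both successor values, so the strategy is self-financing and V0 is arbitrage-free.

(0,0): Delta=1.0000 Bond=-18.6334
(1,0): Delta=1.0000 Bond=-20.8694
(1,1): Delta=1.0000 Bond=-20.8694
(2,0): Delta=1.0000 Bond=-23.3737
(2,1): Delta=1.0000 Bond=-23.3737
(2,2): Delta=1.0000 Bond=-23.3737
(3,0): Delta=1.0000 Bond=-26.1786
(3,1): Delta=1.0000 Bond=-26.1786
(3,2): Delta=1.0000 Bond=-26.1786
(3,3): Delta=1.0000 Bond=-26.1786
V0=7.3666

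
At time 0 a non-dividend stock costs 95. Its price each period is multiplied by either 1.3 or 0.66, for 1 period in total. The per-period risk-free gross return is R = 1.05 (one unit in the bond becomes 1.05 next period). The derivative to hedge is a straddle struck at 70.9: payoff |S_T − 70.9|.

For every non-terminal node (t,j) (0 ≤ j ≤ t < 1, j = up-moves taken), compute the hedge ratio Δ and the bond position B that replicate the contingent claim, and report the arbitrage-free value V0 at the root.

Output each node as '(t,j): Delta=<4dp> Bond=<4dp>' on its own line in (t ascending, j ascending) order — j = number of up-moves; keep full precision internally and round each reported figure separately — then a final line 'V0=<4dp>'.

(0,0): Delta=0.7303 Bond=-35.7976
V0=33.5774

Under the risk-neutral measure, an up-move has probability p* = (R−d)/(u−d) = 0.6094 and values discount at R = 1.05.
Terminal values V(1,·): V(1,0)=8.2000, V(1,1)=52.6000
(0,0): S=95.0000. Δ = (V_up−V_dn)/(S_up−S_dn) = (52.6000−8.2000)/(123.5000−62.7000) = 0.7303. V = [p*·52.6000 + (1−p*)·8.2000]/1.05 = 33.5774. B = V − Δ·S = -35.7976.
Each (Δ,B) replicates both successor values, so the strategy is self-financing and V0 is arbitrage-free.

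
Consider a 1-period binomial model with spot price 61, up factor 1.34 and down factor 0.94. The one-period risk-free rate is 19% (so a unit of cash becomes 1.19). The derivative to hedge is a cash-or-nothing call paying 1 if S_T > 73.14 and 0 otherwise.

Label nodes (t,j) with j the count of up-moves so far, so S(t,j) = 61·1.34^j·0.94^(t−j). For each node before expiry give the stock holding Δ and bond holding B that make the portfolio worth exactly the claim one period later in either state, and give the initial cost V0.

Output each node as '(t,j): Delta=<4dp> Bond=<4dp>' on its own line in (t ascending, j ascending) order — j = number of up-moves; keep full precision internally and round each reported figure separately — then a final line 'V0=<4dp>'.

Risk-neutral probability p* = (R−d)/(u−d) = (1.19−0.94)/(1.34−0.94) = 0.6250.
At expiry t=1: V(1,0)=0.0000, V(1,1)=1.0000
Node (0,0) S=61.0000: V=(p*·1.0000+(1−p*)·0.0000)/1.19=0.5252; Δ=(1.0000−0.0000)/(81.7400−57.3400)=0.0410; B=V−Δ·S=-1.9748
The time-0 hedge costs 0.5252, which is the no-arbitrage price.

(0,0): Delta=0.0410 Bond=-1.9748
V0=0.5252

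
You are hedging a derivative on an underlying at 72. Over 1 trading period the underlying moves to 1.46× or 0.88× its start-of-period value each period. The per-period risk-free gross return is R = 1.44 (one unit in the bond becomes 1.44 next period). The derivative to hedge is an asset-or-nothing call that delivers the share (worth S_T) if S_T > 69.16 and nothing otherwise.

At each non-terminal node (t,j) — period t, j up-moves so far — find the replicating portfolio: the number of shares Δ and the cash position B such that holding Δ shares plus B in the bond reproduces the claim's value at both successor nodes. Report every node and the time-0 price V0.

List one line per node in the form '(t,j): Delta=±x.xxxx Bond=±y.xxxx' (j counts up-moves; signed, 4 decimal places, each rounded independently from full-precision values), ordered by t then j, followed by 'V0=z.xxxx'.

(0,0): Delta=2.5172 Bond=-110.7586
V0=70.4828

The replicating-portfolio and risk-neutral prices coincide; use p* = (1.44−0.88)/(1.46−0.88) = 0.9655 for the latter.
Payoff layer (t=1): V(1,0)=0.0000, V(1,1)=105.1200
(0,0): S=72.0000. Δ = (V_up−V_dn)/(S_up−S_dn) = (105.1200−0.0000)/(105.1200−63.3600) = 2.5172. V = [p*·105.1200 + (1−p*)·0.0000]/1.44 = 70.4828. B = V − Δ·S = -110.7586.
Root portfolio cost Δ·72+B reproduces V0=70.4828.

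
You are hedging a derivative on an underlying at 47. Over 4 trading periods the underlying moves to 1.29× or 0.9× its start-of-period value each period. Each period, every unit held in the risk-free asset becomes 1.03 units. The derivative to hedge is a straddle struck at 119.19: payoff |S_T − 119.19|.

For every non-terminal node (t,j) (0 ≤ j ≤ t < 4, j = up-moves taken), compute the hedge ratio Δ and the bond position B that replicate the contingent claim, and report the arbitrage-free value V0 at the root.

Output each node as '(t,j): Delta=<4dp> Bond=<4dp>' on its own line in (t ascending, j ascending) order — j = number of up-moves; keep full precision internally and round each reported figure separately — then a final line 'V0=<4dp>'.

The replicating-portfolio and risk-neutral prices coincide; use p* = (1.03−0.9)/(1.29−0.9) = 0.3333 for the latter.
Terminal payoffs: V(4,0)=88.3533, V(4,1)=74.9907, V(4,2)=55.8377, V(4,3)=28.3851, V(4,4)=10.9638
  t=3,j=0: stock 34.2630 → up 44.1993 (V=74.9907), down 30.8367 (V=88.3533). Price 81.4554; hedge Δ=-1.0000, bond B=115.7184.
  t=3,j=1: stock 49.1103 → up 63.3523 (V=55.8377), down 44.1993 (V=74.9907). Price 66.6081; hedge Δ=-1.0000, bond B=115.7184.
  t=3,j=2: stock 70.3914 → up 90.8049 (V=28.3851), down 63.3523 (V=55.8377). Price 45.3270; hedge Δ=-1.0000, bond B=115.7184.
  t=3,j=3: stock 100.8944 → up 130.1538 (V=10.9638), down 90.8049 (V=28.3851). Price 21.9203; hedge Δ=-0.4427, bond B=66.5903.
  t=2,j=0: stock 38.0700 → up 49.1103 (V=66.6081), down 34.2630 (V=81.4554). Price 74.2780; hedge Δ=-1.0000, bond B=112.3480.
  t=2,j=1: stock 54.5670 → up 70.3914 (V=45.3270), down 49.1103 (V=66.6081). Price 57.7810; hedge Δ=-1.0000, bond B=112.3480.
  t=2,j=2: stock 78.2127 → up 100.8944 (V=21.9203), down 70.3914 (V=45.3270). Price 36.4318; hedge Δ=-0.7674, bond B=96.4489.
  t=1,j=0: stock 42.3000 → up 54.5670 (V=57.7810), down 38.0700 (V=74.2780). Price 66.7757; hedge Δ=-1.0000, bond B=109.0757.
  t=1,j=1: stock 60.6300 → up 78.2127 (V=36.4318), down 54.5670 (V=57.7810). Price 49.1889; hedge Δ=-0.9029, bond B=103.9304.
  t=0,j=0: stock 47.0000 → up 60.6300 (V=49.1889), down 42.3000 (V=66.7757). Price 59.1393; hedge Δ=-0.9595, bond B=104.2336.
Each (Δ,B) replicates both successor values, so the strategy is self-financing and V0 is arbitrage-free.

(0,0): Delta=-0.9595 Bond=104.2336
(1,0): Delta=-1.0000 Bond=109.0757
(1,1): Delta=-0.9029 Bond=103.9304
(2,0): Delta=-1.0000 Bond=112.3480
(2,1): Delta=-1.0000 Bond=112.3480
(2,2): Delta=-0.7674 Bond=96.4489
(3,0): Delta=-1.0000 Bond=115.7184
(3,1): Delta=-1.0000 Bond=115.7184
(3,2): Delta=-1.0000 Bond=115.7184
(3,3): Delta=-0.4427 Bond=66.5903
V0=59.1393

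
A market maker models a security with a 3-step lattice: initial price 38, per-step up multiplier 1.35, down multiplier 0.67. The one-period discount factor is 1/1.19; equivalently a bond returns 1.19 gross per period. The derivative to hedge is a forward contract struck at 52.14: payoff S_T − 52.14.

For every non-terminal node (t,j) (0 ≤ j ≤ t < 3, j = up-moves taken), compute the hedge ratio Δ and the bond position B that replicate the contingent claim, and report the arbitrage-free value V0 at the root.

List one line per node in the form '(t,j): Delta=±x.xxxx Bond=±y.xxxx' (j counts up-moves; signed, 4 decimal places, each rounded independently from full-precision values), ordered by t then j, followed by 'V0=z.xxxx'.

Since d<R<u, set p* = (R−d)/(u−d) = 0.7647; price each node as the discounted p*-expectation of its children.
Terminal values V(3,·): V(3,0)=-40.7110, V(3,1)=-29.1114, V(3,2)=-5.7391, V(3,3)=41.3543
  t=2,j=0: stock 17.0582 → up 23.0286 (V=-29.1114), down 11.4290 (V=-40.7110). Price -26.7569; hedge Δ=1.0000, bond B=-43.8151.
  t=2,j=1: stock 34.3710 → up 46.4009 (V=-5.7391), down 23.0286 (V=-29.1114). Price -9.4441; hedge Δ=1.0000, bond B=-43.8151.
  t=2,j=2: stock 69.2550 → up 93.4943 (V=41.3543), down 46.4009 (V=-5.7391). Price 25.4399; hedge Δ=1.0000, bond B=-43.8151.
  t=1,j=0: stock 25.4600 → up 34.3710 (V=-9.4441), down 17.0582 (V=-26.7569). Price -11.3594; hedge Δ=1.0000, bond B=-36.8194.
  t=1,j=1: stock 51.3000 → up 69.2550 (V=25.4399), down 34.3710 (V=-9.4441). Price 14.4806; hedge Δ=1.0000, bond B=-36.8194.
  t=0,j=0: stock 38.0000 → up 51.3000 (V=14.4806), down 25.4600 (V=-11.3594). Price 7.0593; hedge Δ=1.0000, bond B=-30.9407.
Self-financing check: at every node Δ·S+B equals the discounted successor values.

(0,0): Delta=1.0000 Bond=-30.9407
(1,0): Delta=1.0000 Bond=-36.8194
(1,1): Delta=1.0000 Bond=-36.8194
(2,0): Delta=1.0000 Bond=-43.8151
(2,1): Delta=1.0000 Bond=-43.8151
(2,2): Delta=1.0000 Bond=-43.8151
V0=7.0593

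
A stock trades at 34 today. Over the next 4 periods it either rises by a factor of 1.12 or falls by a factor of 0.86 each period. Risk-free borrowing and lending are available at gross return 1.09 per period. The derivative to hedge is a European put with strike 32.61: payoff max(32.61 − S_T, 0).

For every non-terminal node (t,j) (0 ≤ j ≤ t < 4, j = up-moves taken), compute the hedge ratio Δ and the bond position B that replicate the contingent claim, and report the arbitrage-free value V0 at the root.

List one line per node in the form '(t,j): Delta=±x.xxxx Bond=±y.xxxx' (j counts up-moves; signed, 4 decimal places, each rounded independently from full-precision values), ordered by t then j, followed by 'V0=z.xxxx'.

(0,0): Delta=-0.0486 Bond=1.7332
(1,0): Delta=-0.2662 Bond=8.2515
(1,1): Delta=-0.0268 Bond=1.0594
(2,0): Delta=-1.0000 Bond=27.4472
(2,1): Delta=-0.1927 Bond=6.5872
(2,2): Delta=-0.0102 Bond=0.4461
(3,0): Delta=-1.0000 Bond=29.9174
(3,1): Delta=-1.0000 Bond=29.9174
(3,2): Delta=-0.1118 Bond=4.2143
(3,3): Delta=0.0000 Bond=0.0000
V0=0.0813

No-arbitrage ⇒ martingale measure with p* = (R−d)/(u−d) = 0.8846.
Payoff layer (t=4): V(4,0)=14.0117, V(4,1)=8.3890, V(4,2)=1.0664, V(4,3)=0.0000, V(4,4)=0.0000
  t=3,j=0: stock 21.6259 → up 24.2210 (V=8.3890), down 18.5983 (V=14.0117). Price 8.2915; hedge Δ=-1.0000, bond B=29.9174.
  t=3,j=1: stock 28.1640 → up 31.5436 (V=1.0664), down 24.2210 (V=8.3890). Price 1.7535; hedge Δ=-1.0000, bond B=29.9174.
  t=3,j=2: stock 36.6787 → up 41.0801 (V=0.0000), down 31.5436 (V=1.0664). Price 0.1129; hedge Δ=-0.1118, bond B=4.2143.
  t=3,j=3: stock 47.7676 → up 53.4997 (V=0.0000), down 41.0801 (V=0.0000). Price 0.0000; hedge Δ=0.0000, bond B=0.0000.
  t=2,j=0: stock 25.1464 → up 28.1640 (V=1.7535), down 21.6259 (V=8.2915). Price 2.3008; hedge Δ=-1.0000, bond B=27.4472.
  t=2,j=1: stock 32.7488 → up 36.6787 (V=0.1129), down 28.1640 (V=1.7535). Price 0.2772; hedge Δ=-0.1927, bond B=6.5872.
  t=2,j=2: stock 42.6496 → up 47.7676 (V=0.0000), down 36.6787 (V=0.1129). Price 0.0119; hedge Δ=-0.0102, bond B=0.4461.
  t=1,j=0: stock 29.2400 → up 32.7488 (V=0.2772), down 25.1464 (V=2.3008). Price 0.4685; hedge Δ=-0.2662, bond B=8.2515.
  t=1,j=1: stock 38.0800 → up 42.6496 (V=0.0119), down 32.7488 (V=0.2772). Price 0.0390; hedge Δ=-0.0268, bond B=1.0594.
  t=0,j=0: stock 34.0000 → up 38.0800 (V=0.0390), down 29.2400 (V=0.4685). Price 0.0813; hedge Δ=-0.0486, bond B=1.7332.
Check: Δ(0,0)·S0 + B(0,0) = 0.0813 = V0.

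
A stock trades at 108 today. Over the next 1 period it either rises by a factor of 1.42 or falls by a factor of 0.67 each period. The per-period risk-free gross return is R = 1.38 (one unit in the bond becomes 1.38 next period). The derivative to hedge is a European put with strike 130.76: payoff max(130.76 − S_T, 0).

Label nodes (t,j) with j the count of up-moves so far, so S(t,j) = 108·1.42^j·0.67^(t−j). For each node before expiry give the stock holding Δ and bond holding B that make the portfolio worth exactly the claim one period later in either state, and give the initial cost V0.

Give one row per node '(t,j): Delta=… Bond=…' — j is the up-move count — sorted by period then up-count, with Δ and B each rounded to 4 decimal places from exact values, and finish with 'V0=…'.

(0,0): Delta=-0.7210 Bond=80.1237
V0=2.2570

Since d<R<u, set p* = (R−d)/(u−d) = 0.9467; price each node as the discounted p*-expectation of its children.
Terminal payoffs: V(1,0)=58.4000, V(1,1)=0.0000
Node (0,0) S=108.0000: V=(p*·0.0000+(1−p*)·58.4000)/1.38=2.2570; Δ=(0.0000−58.4000)/(153.3600−72.3600)=-0.7210; B=V−Δ·S=80.1237
Check: Δ(0,0)·S0 + B(0,0) = 2.2570 = V0.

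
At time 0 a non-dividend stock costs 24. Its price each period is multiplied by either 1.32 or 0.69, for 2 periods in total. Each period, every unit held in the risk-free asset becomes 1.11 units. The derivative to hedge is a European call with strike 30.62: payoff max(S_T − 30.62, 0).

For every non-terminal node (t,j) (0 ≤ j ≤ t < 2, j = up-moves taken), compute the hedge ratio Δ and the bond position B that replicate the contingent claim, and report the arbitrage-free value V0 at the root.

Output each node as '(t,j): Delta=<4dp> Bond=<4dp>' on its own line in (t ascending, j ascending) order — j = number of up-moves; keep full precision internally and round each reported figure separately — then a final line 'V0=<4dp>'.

Risk-neutral probability p* = (R−d)/(u−d) = (1.11−0.69)/(1.32−0.69) = 0.6667.
At expiry t=2: V(2,0)=0.0000, V(2,1)=0.0000, V(2,2)=11.1976
  t=1,j=0: stock 16.5600 → up 21.8592 (V=0.0000), down 11.4264 (V=0.0000). Price 0.0000; hedge Δ=0.0000, bond B=0.0000.
  t=1,j=1: stock 31.6800 → up 41.8176 (V=11.1976), down 21.8592 (V=0.0000). Price 6.7253; hedge Δ=0.5610, bond B=-11.0487.
  t=0,j=0: stock 24.0000 → up 31.6800 (V=6.7253), down 16.5600 (V=0.0000). Price 4.0392; hedge Δ=0.4448, bond B=-6.6358.
Each (Δ,B) replicates both successor values, so the strategy is self-financing and V0 is arbitrage-free.

(0,0): Delta=0.4448 Bond=-6.6358
(1,0): Delta=0.0000 Bond=0.0000
(1,1): Delta=0.5610 Bond=-11.0487
V0=4.0392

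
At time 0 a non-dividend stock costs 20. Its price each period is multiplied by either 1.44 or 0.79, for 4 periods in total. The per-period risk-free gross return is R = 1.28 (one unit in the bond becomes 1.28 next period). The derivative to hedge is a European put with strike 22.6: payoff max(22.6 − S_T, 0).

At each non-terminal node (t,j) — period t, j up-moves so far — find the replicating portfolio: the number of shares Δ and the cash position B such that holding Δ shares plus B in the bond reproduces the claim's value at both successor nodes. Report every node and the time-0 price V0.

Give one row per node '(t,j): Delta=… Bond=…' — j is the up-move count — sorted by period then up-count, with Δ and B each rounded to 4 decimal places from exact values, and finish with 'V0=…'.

(0,0): Delta=-0.0457 Bond=1.0756
(1,0): Delta=-0.2084 Bond=3.9464
(1,1): Delta=-0.0166 Bond=0.5377
(2,0): Delta=-0.7617 Bond=11.9582
(2,1): Delta=-0.1092 Bond=2.7960
(2,2): Delta=0.0000 Bond=0.0000
(3,0): Delta=-1.0000 Bond=17.6562
(3,1): Delta=-0.7190 Bond=14.5393
(3,2): Delta=0.0000 Bond=0.0000
(3,3): Delta=0.0000 Bond=0.0000
V0=0.1610

The replicating-portfolio and risk-neutral prices coincide; use p* = (1.28−0.79)/(1.44−0.79) = 0.7538 for the latter.
Terminal values V(4,·): V(4,0)=14.8100, V(4,1)=8.4005, V(4,2)=0.0000, V(4,3)=0.0000, V(4,4)=0.0000
  t=3,j=0: stock 9.8608 → up 14.1995 (V=8.4005), down 7.7900 (V=14.8100). Price 7.7955; hedge Δ=-1.0000, bond B=17.6562.
  t=3,j=1: stock 17.9741 → up 25.8827 (V=0.0000), down 14.1995 (V=8.4005). Price 1.6155; hedge Δ=-0.7190, bond B=14.5393.
  t=3,j=2: stock 32.7629 → up 47.1785 (V=0.0000), down 25.8827 (V=0.0000). Price 0.0000; hedge Δ=0.0000, bond B=0.0000.
  t=3,j=3: stock 59.7197 → up 85.9963 (V=0.0000), down 47.1785 (V=0.0000). Price 0.0000; hedge Δ=0.0000, bond B=0.0000.
  t=2,j=0: stock 12.4820 → up 17.9741 (V=1.6155), down 9.8608 (V=7.7955). Price 2.4506; hedge Δ=-0.7617, bond B=11.9582.
  t=2,j=1: stock 22.7520 → up 32.7629 (V=0.0000), down 17.9741 (V=1.6155). Price 0.3107; hedge Δ=-0.1092, bond B=2.7960.
  t=2,j=2: stock 41.4720 → up 59.7197 (V=0.0000), down 32.7629 (V=0.0000). Price 0.0000; hedge Δ=0.0000, bond B=0.0000.
  t=1,j=0: stock 15.8000 → up 22.7520 (V=0.3107), down 12.4820 (V=2.4506). Price 0.6542; hedge Δ=-0.2084, bond B=3.9464.
  t=1,j=1: stock 28.8000 → up 41.4720 (V=0.0000), down 22.7520 (V=0.3107). Price 0.0597; hedge Δ=-0.0166, bond B=0.5377.
  t=0,j=0: stock 20.0000 → up 28.8000 (V=0.0597), down 15.8000 (V=0.6542). Price 0.1610; hedge Δ=-0.0457, bond B=1.0756.
The time-0 hedge costs 0.1610, which is the no-arbitrage price.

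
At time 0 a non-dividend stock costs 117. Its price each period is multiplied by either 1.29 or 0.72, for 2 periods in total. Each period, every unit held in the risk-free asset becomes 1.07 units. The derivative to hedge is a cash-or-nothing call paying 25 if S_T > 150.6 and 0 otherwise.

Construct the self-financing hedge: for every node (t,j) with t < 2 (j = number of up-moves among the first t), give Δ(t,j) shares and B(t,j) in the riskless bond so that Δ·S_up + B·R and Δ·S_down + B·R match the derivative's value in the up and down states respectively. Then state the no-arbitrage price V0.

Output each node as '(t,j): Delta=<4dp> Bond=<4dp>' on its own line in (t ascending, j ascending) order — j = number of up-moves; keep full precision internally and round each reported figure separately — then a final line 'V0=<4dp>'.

Since d<R<u, set p* = (R−d)/(u−d) = 0.6140; price each node as the discounted p*-expectation of its children.
Payoff layer (t=2): V(2,0)=0.0000, V(2,1)=0.0000, V(2,2)=25.0000
(1,0): S=84.2400. Δ = (V_up−V_dn)/(S_up−S_dn) = (0.0000−0.0000)/(108.6696−60.6528) = 0.0000. V = [p*·0.0000 + (1−p*)·0.0000]/1.07 = 0.0000. B = V − Δ·S = 0.0000.
(1,1): S=150.9300. Δ = (V_up−V_dn)/(S_up−S_dn) = (25.0000−0.0000)/(194.6997−108.6696) = 0.2906. V = [p*·25.0000 + (1−p*)·0.0000]/1.07 = 14.3466. B = V − Δ·S = -29.5130.
(0,0): S=117.0000. Δ = (V_up−V_dn)/(S_up−S_dn) = (14.3466−0.0000)/(150.9300−84.2400) = 0.2151. V = [p*·14.3466 + (1−p*)·0.0000]/1.07 = 8.2330. B = V − Δ·S = -16.9365.
The time-0 hedge costs 8.2330, which is the no-arbitrage price.

(0,0): Delta=0.2151 Bond=-16.9365
(1,0): Delta=0.0000 Bond=0.0000
(1,1): Delta=0.2906 Bond=-29.5130
V0=8.2330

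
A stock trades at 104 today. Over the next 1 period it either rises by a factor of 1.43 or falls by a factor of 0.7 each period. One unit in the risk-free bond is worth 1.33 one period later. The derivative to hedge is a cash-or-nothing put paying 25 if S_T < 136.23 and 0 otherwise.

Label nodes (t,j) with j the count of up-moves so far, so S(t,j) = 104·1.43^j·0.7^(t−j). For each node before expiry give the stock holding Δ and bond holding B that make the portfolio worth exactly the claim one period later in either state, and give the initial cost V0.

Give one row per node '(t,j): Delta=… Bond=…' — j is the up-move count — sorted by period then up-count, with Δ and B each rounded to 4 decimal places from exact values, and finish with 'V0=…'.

(0,0): Delta=-0.3293 Bond=36.8215
V0=2.5749

No-arbitrage ⇒ martingale measure with p* = (R−d)/(u−d) = 0.8630.
Payoff layer (t=1): V(1,0)=25.0000, V(1,1)=0.0000
  t=0,j=0: stock 104.0000 → up 148.7200 (V=0.0000), down 72.8000 (V=25.0000). Price 2.5749; hedge Δ=-0.3293, bond B=36.8215.
Check: Δ(0,0)·S0 + B(0,0) = 2.5749 = V0.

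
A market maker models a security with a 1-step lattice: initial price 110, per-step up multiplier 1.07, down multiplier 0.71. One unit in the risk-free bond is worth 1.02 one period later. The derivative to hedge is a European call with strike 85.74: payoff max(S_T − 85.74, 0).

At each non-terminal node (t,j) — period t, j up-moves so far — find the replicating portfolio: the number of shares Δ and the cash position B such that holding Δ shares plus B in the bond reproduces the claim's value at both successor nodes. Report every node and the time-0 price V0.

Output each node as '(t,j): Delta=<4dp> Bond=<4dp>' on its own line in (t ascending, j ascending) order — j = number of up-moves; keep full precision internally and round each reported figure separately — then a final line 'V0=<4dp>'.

(0,0): Delta=0.8071 Bond=-61.7963
V0=26.9815

Risk-neutral probability p* = (R−d)/(u−d) = (1.02−0.71)/(1.07−0.71) = 0.8611.
At expiry t=1: V(1,0)=0.0000, V(1,1)=31.9600
  t=0,j=0: stock 110.0000 → up 117.7000 (V=31.9600), down 78.1000 (V=0.0000). Price 26.9815; hedge Δ=0.8071, bond B=-61.7963.
The time-0 hedge costs 26.9815, which is the no-arbitrage price.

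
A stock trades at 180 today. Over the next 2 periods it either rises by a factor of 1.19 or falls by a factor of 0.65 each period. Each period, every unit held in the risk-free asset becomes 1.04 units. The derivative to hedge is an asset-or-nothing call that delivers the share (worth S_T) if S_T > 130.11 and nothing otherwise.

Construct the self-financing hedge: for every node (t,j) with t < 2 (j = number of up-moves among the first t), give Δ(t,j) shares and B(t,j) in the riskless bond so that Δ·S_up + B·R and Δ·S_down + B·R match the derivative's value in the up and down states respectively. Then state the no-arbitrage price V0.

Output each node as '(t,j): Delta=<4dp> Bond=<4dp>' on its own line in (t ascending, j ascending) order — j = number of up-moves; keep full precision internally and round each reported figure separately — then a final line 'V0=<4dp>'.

Since d<R<u, set p* = (R−d)/(u−d) = 0.7222; price each node as the discounted p*-expectation of its children.
Terminal values V(2,·): V(2,0)=0.0000, V(2,1)=139.2300, V(2,2)=254.8980
Node (1,0) S=117.0000: V=(p*·139.2300+(1−p*)·0.0000)/1.04=96.6875; Δ=(139.2300−0.0000)/(139.2300−76.0500)=2.2037; B=V−Δ·S=-161.1458
Node (1,1) S=214.2000: V=(p*·254.8980+(1−p*)·139.2300)/1.04=214.2000; Δ=(254.8980−139.2300)/(254.8980−139.2300)=1.0000; B=V−Δ·S=0.0000
Node (0,0) S=180.0000: V=(p*·214.2000+(1−p*)·96.6875)/1.04=174.5747; Δ=(214.2000−96.6875)/(214.2000−117.0000)=1.2090; B=V−Δ·S=-43.0411
Self-financing check: at every node Δ·S+B equals the discounted successor values.

(0,0): Delta=1.2090 Bond=-43.0411
(1,0): Delta=2.2037 Bond=-161.1458
(1,1): Delta=1.0000 Bond=0.0000
V0=174.5747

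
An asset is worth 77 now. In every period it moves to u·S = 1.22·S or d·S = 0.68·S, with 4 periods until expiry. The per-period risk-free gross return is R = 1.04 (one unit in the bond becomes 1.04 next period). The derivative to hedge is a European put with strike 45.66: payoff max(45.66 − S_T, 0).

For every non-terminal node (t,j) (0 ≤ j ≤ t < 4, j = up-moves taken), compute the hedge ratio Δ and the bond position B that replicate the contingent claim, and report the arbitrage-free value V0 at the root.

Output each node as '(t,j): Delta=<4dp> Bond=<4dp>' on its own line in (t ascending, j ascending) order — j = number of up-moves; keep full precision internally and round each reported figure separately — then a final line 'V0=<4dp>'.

Under the risk-neutral measure, an up-move has probability p* = (R−d)/(u−d) = 0.6667 and values discount at R = 1.04.
Payoff layer (t=4): V(4,0)=29.1963, V(4,1)=16.1223, V(4,2)=0.0000, V(4,3)=0.0000, V(4,4)=0.0000
(3,0): S=24.2113. Δ = (V_up−V_dn)/(S_up−S_dn) = (16.1223−29.1963)/(29.5377−16.4637) = -1.0000. V = [p*·16.1223 + (1−p*)·29.1963]/1.04 = 19.6926. B = V − Δ·S = 43.9038.
(3,1): S=43.4379. Δ = (V_up−V_dn)/(S_up−S_dn) = (0.0000−16.1223)/(52.9942−29.5377) = -0.6873. V = [p*·0.0000 + (1−p*)·16.1223]/1.04 = 5.1674. B = V − Δ·S = 35.0234.
(3,2): S=77.9326. Δ = (V_up−V_dn)/(S_up−S_dn) = (0.0000−0.0000)/(95.0778−52.9942) = 0.0000. V = [p*·0.0000 + (1−p*)·0.0000]/1.04 = 0.0000. B = V − Δ·S = 0.0000.
(3,3): S=139.8203. Δ = (V_up−V_dn)/(S_up−S_dn) = (0.0000−0.0000)/(170.5808−95.0778) = 0.0000. V = [p*·0.0000 + (1−p*)·0.0000]/1.04 = 0.0000. B = V − Δ·S = 0.0000.
(2,0): S=35.6048. Δ = (V_up−V_dn)/(S_up−S_dn) = (5.1674−19.6926)/(43.4379−24.2113) = -0.7555. V = [p*·5.1674 + (1−p*)·19.6926]/1.04 = 9.6242. B = V − Δ·S = 36.5227.
(2,1): S=63.8792. Δ = (V_up−V_dn)/(S_up−S_dn) = (0.0000−5.1674)/(77.9326−43.4379) = -0.1498. V = [p*·0.0000 + (1−p*)·5.1674]/1.04 = 1.6562. B = V − Δ·S = 11.2255.
(2,2): S=114.6068. Δ = (V_up−V_dn)/(S_up−S_dn) = (0.0000−0.0000)/(139.8203−77.9326) = 0.0000. V = [p*·0.0000 + (1−p*)·0.0000]/1.04 = 0.0000. B = V − Δ·S = 0.0000.
(1,0): S=52.3600. Δ = (V_up−V_dn)/(S_up−S_dn) = (1.6562−9.6242)/(63.8792−35.6048) = -0.2818. V = [p*·1.6562 + (1−p*)·9.6242]/1.04 = 4.1463. B = V − Δ·S = 18.9018.
(1,1): S=93.9400. Δ = (V_up−V_dn)/(S_up−S_dn) = (0.0000−1.6562)/(114.6068−63.8792) = -0.0326. V = [p*·0.0000 + (1−p*)·1.6562]/1.04 = 0.5308. B = V − Δ·S = 3.5979.
(0,0): S=77.0000. Δ = (V_up−V_dn)/(S_up−S_dn) = (0.5308−4.1463)/(93.9400−52.3600) = -0.0870. V = [p*·0.5308 + (1−p*)·4.1463]/1.04 = 1.6692. B = V − Δ·S = 8.3646.
Each (Δ,B) replicates both successor values, so the strategy is self-financing and V0 is arbitrage-free.

(0,0): Delta=-0.0870 Bond=8.3646
(1,0): Delta=-0.2818 Bond=18.9018
(1,1): Delta=-0.0326 Bond=3.5979
(2,0): Delta=-0.7555 Bond=36.5227
(2,1): Delta=-0.1498 Bond=11.2255
(2,2): Delta=0.0000 Bond=0.0000
(3,0): Delta=-1.0000 Bond=43.9038
(3,1): Delta=-0.6873 Bond=35.0234
(3,2): Delta=0.0000 Bond=0.0000
(3,3): Delta=0.0000 Bond=0.0000
V0=1.6692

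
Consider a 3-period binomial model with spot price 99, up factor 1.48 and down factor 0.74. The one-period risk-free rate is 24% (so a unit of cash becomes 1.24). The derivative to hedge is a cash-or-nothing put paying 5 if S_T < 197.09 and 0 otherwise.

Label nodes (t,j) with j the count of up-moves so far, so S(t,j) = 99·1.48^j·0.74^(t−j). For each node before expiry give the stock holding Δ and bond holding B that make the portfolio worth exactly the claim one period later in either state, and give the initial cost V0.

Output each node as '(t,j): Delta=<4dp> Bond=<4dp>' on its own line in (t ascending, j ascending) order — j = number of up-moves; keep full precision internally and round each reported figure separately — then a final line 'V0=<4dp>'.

Risk-neutral probability p* = (R−d)/(u−d) = (1.24−0.74)/(1.48−0.74) = 0.6757.
Payoff layer (t=3): V(3,0)=5.0000, V(3,1)=5.0000, V(3,2)=5.0000, V(3,3)=0.0000
Node (2,0) S=54.2124: V=(p*·5.0000+(1−p*)·5.0000)/1.24=4.0323; Δ=(5.0000−5.0000)/(80.2344−40.1172)=0.0000; B=V−Δ·S=4.0323
Node (2,1) S=108.4248: V=(p*·5.0000+(1−p*)·5.0000)/1.24=4.0323; Δ=(5.0000−5.0000)/(160.4687−80.2344)=0.0000; B=V−Δ·S=4.0323
Node (2,2) S=216.8496: V=(p*·0.0000+(1−p*)·5.0000)/1.24=1.3078; Δ=(0.0000−5.0000)/(320.9374−160.4687)=-0.0312; B=V−Δ·S=8.0645
Node (1,0) S=73.2600: V=(p*·4.0323+(1−p*)·4.0323)/1.24=3.2518; Δ=(4.0323−4.0323)/(108.4248−54.2124)=0.0000; B=V−Δ·S=3.2518
Node (1,1) S=146.5200: V=(p*·1.3078+(1−p*)·4.0323)/1.24=1.7672; Δ=(1.3078−4.0323)/(216.8496−108.4248)=-0.0251; B=V−Δ·S=5.4490
Node (0,0) S=99.0000: V=(p*·1.7672+(1−p*)·3.2518)/1.24=1.8135; Δ=(1.7672−3.2518)/(146.5200−73.2600)=-0.0203; B=V−Δ·S=3.8197
Self-financing check: at every node Δ·S+B equals the discounted successor values.

(0,0): Delta=-0.0203 Bond=3.8197
(1,0): Delta=0.0000 Bond=3.2518
(1,1): Delta=-0.0251 Bond=5.4490
(2,0): Delta=0.0000 Bond=4.0323
(2,1): Delta=0.0000 Bond=4.0323
(2,2): Delta=-0.0312 Bond=8.0645
V0=1.8135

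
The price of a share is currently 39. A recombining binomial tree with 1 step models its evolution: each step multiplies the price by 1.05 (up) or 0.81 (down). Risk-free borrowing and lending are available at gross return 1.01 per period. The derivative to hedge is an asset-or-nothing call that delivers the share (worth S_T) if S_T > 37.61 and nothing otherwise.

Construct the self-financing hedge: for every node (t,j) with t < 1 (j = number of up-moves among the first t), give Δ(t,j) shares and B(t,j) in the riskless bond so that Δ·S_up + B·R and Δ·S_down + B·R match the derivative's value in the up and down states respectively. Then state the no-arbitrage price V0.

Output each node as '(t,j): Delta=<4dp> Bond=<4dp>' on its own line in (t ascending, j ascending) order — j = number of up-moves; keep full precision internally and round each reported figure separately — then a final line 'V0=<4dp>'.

(0,0): Delta=4.3750 Bond=-136.8379
V0=33.7871

No-arbitrage ⇒ martingale measure with p* = (R−d)/(u−d) = 0.8333.
At expiry t=1: V(1,0)=0.0000, V(1,1)=40.9500
  t=0,j=0: stock 39.0000 → up 40.9500 (V=40.9500), down 31.5900 (V=0.0000). Price 33.7871; hedge Δ=4.3750, bond B=-136.8379.
Check: Δ(0,0)·S0 + B(0,0) = 33.7871 = V0.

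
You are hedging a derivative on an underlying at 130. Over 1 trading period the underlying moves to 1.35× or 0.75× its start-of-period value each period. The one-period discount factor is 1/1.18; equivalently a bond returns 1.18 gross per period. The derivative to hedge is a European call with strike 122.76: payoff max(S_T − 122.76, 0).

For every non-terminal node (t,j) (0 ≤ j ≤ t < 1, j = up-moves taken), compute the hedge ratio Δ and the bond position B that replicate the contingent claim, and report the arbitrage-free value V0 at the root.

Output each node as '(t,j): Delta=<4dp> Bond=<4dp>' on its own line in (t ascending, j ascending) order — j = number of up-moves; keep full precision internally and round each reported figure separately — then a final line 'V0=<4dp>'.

No-arbitrage ⇒ martingale measure with p* = (R−d)/(u−d) = 0.7167.
Payoff layer (t=1): V(1,0)=0.0000, V(1,1)=52.7400
Node (0,0) S=130.0000: V=(p*·52.7400+(1−p*)·0.0000)/1.18=32.0314; Δ=(52.7400−0.0000)/(175.5000−97.5000)=0.6762; B=V−Δ·S=-55.8686
Root portfolio cost Δ·130+B reproduces V0=32.0314.

(0,0): Delta=0.6762 Bond=-55.8686
V0=32.0314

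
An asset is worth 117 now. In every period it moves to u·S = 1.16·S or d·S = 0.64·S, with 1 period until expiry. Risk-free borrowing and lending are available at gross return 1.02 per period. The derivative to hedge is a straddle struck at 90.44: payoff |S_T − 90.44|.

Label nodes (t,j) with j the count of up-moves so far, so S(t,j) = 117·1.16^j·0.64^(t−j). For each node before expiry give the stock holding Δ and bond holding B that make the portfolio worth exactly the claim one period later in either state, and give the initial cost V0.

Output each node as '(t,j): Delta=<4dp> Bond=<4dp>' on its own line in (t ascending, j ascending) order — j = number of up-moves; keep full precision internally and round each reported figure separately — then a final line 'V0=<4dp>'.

(0,0): Delta=0.4885 Bond=-20.6063
V0=36.5475

Risk-neutral probability p* = (R−d)/(u−d) = (1.02−0.64)/(1.16−0.64) = 0.7308.
At expiry t=1: V(1,0)=15.5600, V(1,1)=45.2800
(0,0): S=117.0000. Δ = (V_up−V_dn)/(S_up−S_dn) = (45.2800−15.5600)/(135.7200−74.8800) = 0.4885. V = [p*·45.2800 + (1−p*)·15.5600]/1.02 = 36.5475. B = V − Δ·S = -20.6063.
Each (Δ,B) replicates both successor values, so the strategy is self-financing and V0 is arbitrage-free.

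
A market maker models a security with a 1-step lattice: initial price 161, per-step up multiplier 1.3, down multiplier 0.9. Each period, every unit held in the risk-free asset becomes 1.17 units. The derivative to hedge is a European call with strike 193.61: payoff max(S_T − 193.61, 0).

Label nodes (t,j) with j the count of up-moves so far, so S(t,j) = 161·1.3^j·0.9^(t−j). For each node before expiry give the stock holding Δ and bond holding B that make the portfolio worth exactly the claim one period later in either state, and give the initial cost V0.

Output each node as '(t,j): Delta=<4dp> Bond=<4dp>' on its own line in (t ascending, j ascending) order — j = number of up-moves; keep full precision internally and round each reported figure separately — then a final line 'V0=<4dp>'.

(0,0): Delta=0.2436 Bond=-30.1731
V0=9.0519

No-arbitrage ⇒ martingale measure with p* = (R−d)/(u−d) = 0.6750.
Terminal values V(1,·): V(1,0)=0.0000, V(1,1)=15.6900
Node (0,0) S=161.0000: V=(p*·15.6900+(1−p*)·0.0000)/1.17=9.0519; Δ=(15.6900−0.0000)/(209.3000−144.9000)=0.2436; B=V−Δ·S=-30.1731
Each (Δ,B) replicates both successor values, so the strategy is self-financing and V0 is arbitrage-free.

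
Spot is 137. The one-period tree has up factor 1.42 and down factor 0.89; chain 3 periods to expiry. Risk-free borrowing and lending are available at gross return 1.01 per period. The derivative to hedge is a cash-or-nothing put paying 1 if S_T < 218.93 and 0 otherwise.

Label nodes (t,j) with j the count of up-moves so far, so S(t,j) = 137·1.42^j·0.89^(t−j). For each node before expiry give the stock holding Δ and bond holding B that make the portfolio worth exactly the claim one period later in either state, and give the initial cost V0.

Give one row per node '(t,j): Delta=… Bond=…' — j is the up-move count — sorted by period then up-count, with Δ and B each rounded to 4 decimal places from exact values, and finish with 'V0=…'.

(0,0): Delta=-0.0047 Bond=1.4918
(1,0): Delta=-0.0035 Bond=1.3530
(1,1): Delta=-0.0074 Bond=2.0318
(2,0): Delta=0.0000 Bond=0.9901
(2,1): Delta=-0.0109 Bond=2.6527
(2,2): Delta=0.0000 Bond=0.0000
V0=0.8439

Since d<R<u, set p* = (R−d)/(u−d) = 0.2264; price each node as the discounted p*-expectation of its children.
At expiry t=3: V(3,0)=1.0000, V(3,1)=1.0000, V(3,2)=0.0000, V(3,3)=0.0000
  t=2,j=0: stock 108.5177 → up 154.0951 (V=1.0000), down 96.5808 (V=1.0000). Price 0.9901; hedge Δ=0.0000, bond B=0.9901.
  t=2,j=1: stock 173.1406 → up 245.8597 (V=0.0000), down 154.0951 (V=1.0000). Price 0.7659; hedge Δ=-0.0109, bond B=2.6527.
  t=2,j=2: stock 276.2468 → up 392.2705 (V=0.0000), down 245.8597 (V=0.0000). Price 0.0000; hedge Δ=0.0000, bond B=0.0000.
  t=1,j=0: stock 121.9300 → up 173.1406 (V=0.7659), down 108.5177 (V=0.9901). Price 0.9300; hedge Δ=-0.0035, bond B=1.3530.
  t=1,j=1: stock 194.5400 → up 276.2468 (V=0.0000), down 173.1406 (V=0.7659). Price 0.5866; hedge Δ=-0.0074, bond B=2.0318.
  t=0,j=0: stock 137.0000 → up 194.5400 (V=0.5866), down 121.9300 (V=0.9300). Price 0.8439; hedge Δ=-0.0047, bond B=1.4918.
Root portfolio cost Δ·137+B reproduces V0=0.8439.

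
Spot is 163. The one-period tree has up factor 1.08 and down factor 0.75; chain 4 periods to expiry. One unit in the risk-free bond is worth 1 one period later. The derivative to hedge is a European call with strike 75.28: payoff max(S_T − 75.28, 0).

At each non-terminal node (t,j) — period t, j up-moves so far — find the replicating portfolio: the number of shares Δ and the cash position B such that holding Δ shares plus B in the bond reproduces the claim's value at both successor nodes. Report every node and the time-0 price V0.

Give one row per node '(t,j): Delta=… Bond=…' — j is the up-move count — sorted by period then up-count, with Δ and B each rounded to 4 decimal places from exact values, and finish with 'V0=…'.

The replicating-portfolio and risk-neutral prices coincide; use p* = (1−0.75)/(1.08−0.75) = 0.7576 for the latter.
Terminal values V(4,·): V(4,0)=0.0000, V(4,1)=0.0000, V(4,2)=31.6643, V(4,3)=78.7198, V(4,4)=146.4797
(3,0): S=68.7656. Δ = (V_up−V_dn)/(S_up−S_dn) = (0.0000−0.0000)/(74.2669−51.5742) = 0.0000. V = [p*·0.0000 + (1−p*)·0.0000]/1 = 0.0000. B = V − Δ·S = 0.0000.
(3,1): S=99.0225. Δ = (V_up−V_dn)/(S_up−S_dn) = (31.6643−0.0000)/(106.9443−74.2669) = 0.9690. V = [p*·31.6643 + (1−p*)·0.0000]/1 = 23.9881. B = V − Δ·S = -71.9643.
(3,2): S=142.5924. Δ = (V_up−V_dn)/(S_up−S_dn) = (78.7198−31.6643)/(153.9998−106.9443) = 1.0000. V = [p*·78.7198 + (1−p*)·31.6643]/1 = 67.3124. B = V − Δ·S = -75.2800.
(3,3): S=205.3331. Δ = (V_up−V_dn)/(S_up−S_dn) = (146.4797−78.7198)/(221.7597−153.9998) = 1.0000. V = [p*·146.4797 + (1−p*)·78.7198]/1 = 130.0531. B = V − Δ·S = -75.2800.
(2,0): S=91.6875. Δ = (V_up−V_dn)/(S_up−S_dn) = (23.9881−0.0000)/(99.0225−68.7656) = 0.7928. V = [p*·23.9881 + (1−p*)·0.0000]/1 = 18.1728. B = V − Δ·S = -54.5184.
(2,1): S=132.0300. Δ = (V_up−V_dn)/(S_up−S_dn) = (67.3124−23.9881)/(142.5924−99.0225) = 0.9944. V = [p*·67.3124 + (1−p*)·23.9881]/1 = 56.8095. B = V − Δ·S = -74.4762.
(2,2): S=190.1232. Δ = (V_up−V_dn)/(S_up−S_dn) = (130.0531−67.3124)/(205.3331−142.5924) = 1.0000. V = [p*·130.0531 + (1−p*)·67.3124]/1 = 114.8432. B = V − Δ·S = -75.2800.
(1,0): S=122.2500. Δ = (V_up−V_dn)/(S_up−S_dn) = (56.8095−18.1728)/(132.0300−91.6875) = 0.9577. V = [p*·56.8095 + (1−p*)·18.1728]/1 = 47.4431. B = V − Δ·S = -69.6379.
(1,1): S=176.0400. Δ = (V_up−V_dn)/(S_up−S_dn) = (114.8432−56.8095)/(190.1232−132.0300) = 0.9990. V = [p*·114.8432 + (1−p*)·56.8095]/1 = 100.7744. B = V − Δ·S = -75.0851.
(0,0): S=163.0000. Δ = (V_up−V_dn)/(S_up−S_dn) = (100.7744−47.4431)/(176.0400−122.2500) = 0.9915. V = [p*·100.7744 + (1−p*)·47.4431]/1 = 87.8456. B = V − Δ·S = -73.7646.
Self-financing check: at every node Δ·S+B equals the discounted successor values.

(0,0): Delta=0.9915 Bond=-73.7646
(1,0): Delta=0.9577 Bond=-69.6379
(1,1): Delta=0.9990 Bond=-75.0851
(2,0): Delta=0.7928 Bond=-54.5184
(2,1): Delta=0.9944 Bond=-74.4762
(2,2): Delta=1.0000 Bond=-75.2800
(3,0): Delta=0.0000 Bond=0.0000
(3,1): Delta=0.9690 Bond=-71.9643
(3,2): Delta=1.0000 Bond=-75.2800
(3,3): Delta=1.0000 Bond=-75.2800
V0=87.8456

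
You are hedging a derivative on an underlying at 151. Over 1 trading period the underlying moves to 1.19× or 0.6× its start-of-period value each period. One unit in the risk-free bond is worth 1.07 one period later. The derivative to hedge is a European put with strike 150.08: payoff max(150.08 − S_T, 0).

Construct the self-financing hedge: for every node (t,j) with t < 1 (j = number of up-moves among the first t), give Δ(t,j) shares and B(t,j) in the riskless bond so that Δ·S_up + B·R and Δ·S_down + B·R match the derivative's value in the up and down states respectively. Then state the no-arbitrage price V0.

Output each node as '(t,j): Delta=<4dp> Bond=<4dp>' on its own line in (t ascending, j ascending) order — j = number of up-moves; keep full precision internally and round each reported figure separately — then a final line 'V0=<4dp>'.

(0,0): Delta=-0.6676 Bond=112.1198
V0=11.3062

Risk-neutral probability p* = (R−d)/(u−d) = (1.07−0.6)/(1.19−0.6) = 0.7966.
Terminal payoffs: V(1,0)=59.4800, V(1,1)=0.0000
(0,0): S=151.0000. Δ = (V_up−V_dn)/(S_up−S_dn) = (0.0000−59.4800)/(179.6900−90.6000) = -0.6676. V = [p*·0.0000 + (1−p*)·59.4800]/1.07 = 11.3062. B = V − Δ·S = 112.1198.
Each (Δ,B) replicates both successor values, so the strategy is self-financing and V0 is arbitrage-free.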